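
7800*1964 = 15319200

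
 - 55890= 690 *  (  -  81 ) 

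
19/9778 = 19/9778 = 0.00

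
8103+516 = 8619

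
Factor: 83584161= 3^2*127^1 * 73127^1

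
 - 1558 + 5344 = 3786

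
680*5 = 3400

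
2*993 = 1986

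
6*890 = 5340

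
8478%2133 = 2079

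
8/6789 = 8/6789 = 0.00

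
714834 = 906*789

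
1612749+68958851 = 70571600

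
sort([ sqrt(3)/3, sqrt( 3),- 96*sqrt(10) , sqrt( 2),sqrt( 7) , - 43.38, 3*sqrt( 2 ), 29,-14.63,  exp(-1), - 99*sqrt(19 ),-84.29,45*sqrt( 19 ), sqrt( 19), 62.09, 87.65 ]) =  [ - 99*sqrt(19 ), - 96*sqrt( 10), - 84.29, - 43.38, - 14.63, exp(- 1),sqrt(3) /3, sqrt( 2), sqrt(3 ),sqrt( 7),3*sqrt( 2),sqrt( 19), 29,62.09, 87.65, 45*sqrt( 19) ]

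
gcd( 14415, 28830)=14415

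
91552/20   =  22888/5  =  4577.60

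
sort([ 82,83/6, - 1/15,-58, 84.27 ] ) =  [  -  58, - 1/15, 83/6, 82,  84.27]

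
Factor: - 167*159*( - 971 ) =25782963=3^1*53^1*167^1*971^1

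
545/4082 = 545/4082  =  0.13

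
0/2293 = 0= 0.00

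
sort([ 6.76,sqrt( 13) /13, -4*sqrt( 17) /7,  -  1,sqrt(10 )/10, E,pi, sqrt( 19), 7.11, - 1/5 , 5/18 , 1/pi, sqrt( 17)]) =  [ - 4*sqrt(17) /7, - 1, - 1/5,sqrt(13) /13,5/18, sqrt(10)/10,1/pi, E,pi, sqrt(17), sqrt(19), 6.76, 7.11 ]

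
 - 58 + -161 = - 219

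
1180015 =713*1655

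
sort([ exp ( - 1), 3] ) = [exp( - 1 ),3 ]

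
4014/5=4014/5 = 802.80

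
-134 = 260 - 394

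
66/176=3/8 = 0.38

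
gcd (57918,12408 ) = 6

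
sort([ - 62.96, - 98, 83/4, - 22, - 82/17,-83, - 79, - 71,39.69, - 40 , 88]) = [ - 98, - 83, - 79, - 71, - 62.96, - 40, - 22, - 82/17, 83/4,39.69, 88 ] 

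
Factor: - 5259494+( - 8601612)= - 2^1*7^1 *59^1 * 97^1 *173^1 = -13861106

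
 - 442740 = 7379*( - 60)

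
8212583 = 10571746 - 2359163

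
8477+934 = 9411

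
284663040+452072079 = 736735119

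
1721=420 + 1301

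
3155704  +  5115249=8270953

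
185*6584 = 1218040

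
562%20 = 2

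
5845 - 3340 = 2505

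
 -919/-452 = 919/452= 2.03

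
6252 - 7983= -1731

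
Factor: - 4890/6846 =  -  5^1*7^( - 1) = - 5/7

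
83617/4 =83617/4 = 20904.25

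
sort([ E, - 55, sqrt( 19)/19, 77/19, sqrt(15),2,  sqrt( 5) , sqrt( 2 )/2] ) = [-55 , sqrt( 19 ) /19,  sqrt(2)/2 , 2, sqrt ( 5 ),E,sqrt(15 ), 77/19]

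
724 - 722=2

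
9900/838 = 11 + 341/419 = 11.81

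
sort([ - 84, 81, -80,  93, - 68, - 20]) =[-84,-80, - 68,-20,81,  93 ]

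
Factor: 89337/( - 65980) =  - 2^( - 2)*3^1*5^ ( - 1)*97^1*307^1*3299^( - 1 )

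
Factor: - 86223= - 3^1*41^1*701^1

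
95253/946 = 100 + 653/946 = 100.69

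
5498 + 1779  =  7277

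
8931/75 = 2977/25 = 119.08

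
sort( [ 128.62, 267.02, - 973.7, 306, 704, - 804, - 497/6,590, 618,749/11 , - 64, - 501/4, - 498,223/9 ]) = [ - 973.7,-804, - 498  ,-501/4, - 497/6, - 64,223/9,749/11, 128.62, 267.02, 306,590, 618,704]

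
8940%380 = 200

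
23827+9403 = 33230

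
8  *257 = 2056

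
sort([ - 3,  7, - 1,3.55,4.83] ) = [-3,  -  1,3.55,4.83, 7] 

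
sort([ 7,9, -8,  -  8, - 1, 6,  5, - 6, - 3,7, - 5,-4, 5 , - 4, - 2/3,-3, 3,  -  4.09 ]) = [ - 8, - 8, - 6,  -  5, - 4.09, -4, - 4, - 3,  -  3,-1, - 2/3,3,  5,5,6, 7, 7,9 ]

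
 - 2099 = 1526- 3625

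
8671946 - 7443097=1228849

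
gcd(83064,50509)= 1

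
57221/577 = 99  +  98/577 =99.17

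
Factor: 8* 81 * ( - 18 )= -11664  =  - 2^4*3^6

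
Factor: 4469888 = 2^7 * 47^1*743^1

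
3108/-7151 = - 3108/7151 = - 0.43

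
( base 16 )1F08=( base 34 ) 6TM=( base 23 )F09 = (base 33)79O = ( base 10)7944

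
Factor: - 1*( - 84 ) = 84  =  2^2* 3^1*7^1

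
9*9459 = 85131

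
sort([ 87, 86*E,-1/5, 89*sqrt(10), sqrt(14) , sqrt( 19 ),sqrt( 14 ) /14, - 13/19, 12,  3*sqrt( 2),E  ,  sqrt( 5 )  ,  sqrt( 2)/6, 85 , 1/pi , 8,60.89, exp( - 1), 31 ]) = [ - 13/19, - 1/5 , sqrt (2 )/6,sqrt( 14) /14,  1/pi,exp( - 1), sqrt( 5),E , sqrt( 14 ), 3 * sqrt( 2 ), sqrt(19 ),  8, 12,31, 60.89,85,  87, 86 *E,89 * sqrt( 10 )]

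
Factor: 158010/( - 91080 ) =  -2^( - 2)*3^( - 1 )*11^( -1)*229^1 = - 229/132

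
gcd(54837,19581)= 3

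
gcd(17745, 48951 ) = 21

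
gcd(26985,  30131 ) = 1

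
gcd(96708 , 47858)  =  2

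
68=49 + 19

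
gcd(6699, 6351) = 87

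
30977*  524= 16231948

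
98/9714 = 49/4857=0.01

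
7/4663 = 7/4663 = 0.00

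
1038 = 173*6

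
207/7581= 69/2527 = 0.03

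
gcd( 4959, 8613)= 261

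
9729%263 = 261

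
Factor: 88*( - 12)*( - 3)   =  3168 = 2^5*3^2*11^1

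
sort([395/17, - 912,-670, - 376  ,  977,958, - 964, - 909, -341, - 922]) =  [ - 964, -922, -912, - 909, - 670, - 376, - 341,  395/17 , 958,977 ] 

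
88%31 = 26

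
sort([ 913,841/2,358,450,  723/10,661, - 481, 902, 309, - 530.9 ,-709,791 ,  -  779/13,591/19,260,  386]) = [ - 709,-530.9, - 481, - 779/13 , 591/19, 723/10, 260,309,358,386,  841/2,450,661 , 791,902, 913 ]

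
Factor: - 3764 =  - 2^2* 941^1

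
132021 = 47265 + 84756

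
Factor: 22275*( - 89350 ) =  - 1990271250 = - 2^1 * 3^4  *  5^4*11^1*1787^1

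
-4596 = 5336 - 9932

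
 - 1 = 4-5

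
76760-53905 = 22855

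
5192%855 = 62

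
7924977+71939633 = 79864610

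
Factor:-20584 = -2^3*31^1* 83^1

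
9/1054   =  9/1054 = 0.01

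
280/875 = 8/25 = 0.32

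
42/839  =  42/839 = 0.05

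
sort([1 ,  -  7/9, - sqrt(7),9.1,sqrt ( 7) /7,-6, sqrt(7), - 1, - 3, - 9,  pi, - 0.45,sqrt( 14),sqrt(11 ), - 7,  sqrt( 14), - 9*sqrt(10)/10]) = [ - 9, - 7,-6, - 3, - 9*sqrt(10)/10, - sqrt(7), - 1, - 7/9, - 0.45,sqrt(7) /7,1, sqrt( 7),pi,sqrt(11 ),sqrt( 14 ),sqrt( 14), 9.1]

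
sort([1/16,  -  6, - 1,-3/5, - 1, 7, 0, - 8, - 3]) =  [ - 8, - 6,-3, - 1,  -  1,-3/5, 0,1/16, 7 ]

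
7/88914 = 1/12702 = 0.00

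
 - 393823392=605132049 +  - 998955441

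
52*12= 624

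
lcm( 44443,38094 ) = 266658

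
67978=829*82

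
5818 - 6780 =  - 962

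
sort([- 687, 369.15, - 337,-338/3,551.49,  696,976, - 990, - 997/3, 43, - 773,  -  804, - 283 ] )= [- 990 ,- 804,- 773,-687,  -  337,  -  997/3, - 283, - 338/3, 43 , 369.15,551.49 , 696,  976] 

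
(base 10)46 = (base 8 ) 56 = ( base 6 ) 114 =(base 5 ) 141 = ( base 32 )1E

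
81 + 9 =90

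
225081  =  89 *2529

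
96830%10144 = 5534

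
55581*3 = 166743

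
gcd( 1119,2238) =1119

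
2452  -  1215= 1237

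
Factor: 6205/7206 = 2^(  -  1 ) * 3^( - 1 )*5^1*17^1*73^1 * 1201^(-1 ) 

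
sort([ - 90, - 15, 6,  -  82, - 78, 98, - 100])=[ - 100,  -  90, - 82, - 78, - 15,6  ,  98]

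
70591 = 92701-22110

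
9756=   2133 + 7623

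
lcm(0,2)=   0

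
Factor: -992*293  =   -290656 = - 2^5*31^1*293^1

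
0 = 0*896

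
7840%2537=229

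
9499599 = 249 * 38151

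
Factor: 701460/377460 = 233^( - 1 )*433^1= 433/233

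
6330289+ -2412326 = 3917963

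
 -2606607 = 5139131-7745738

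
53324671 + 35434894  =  88759565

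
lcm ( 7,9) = 63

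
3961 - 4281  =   - 320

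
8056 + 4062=12118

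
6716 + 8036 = 14752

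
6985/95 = 1397/19 = 73.53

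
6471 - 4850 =1621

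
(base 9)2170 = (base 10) 1602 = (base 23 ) 30f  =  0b11001000010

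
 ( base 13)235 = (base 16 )17E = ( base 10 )382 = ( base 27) E4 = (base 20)J2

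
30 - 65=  - 35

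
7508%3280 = 948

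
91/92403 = 91/92403 = 0.00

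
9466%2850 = 916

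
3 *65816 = 197448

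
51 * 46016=2346816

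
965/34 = 28 + 13/34 = 28.38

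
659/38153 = 659/38153 = 0.02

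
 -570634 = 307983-878617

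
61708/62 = 995 + 9/31 =995.29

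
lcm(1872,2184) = 13104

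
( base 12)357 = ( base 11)414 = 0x1f3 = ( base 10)499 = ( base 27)id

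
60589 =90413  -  29824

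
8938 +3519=12457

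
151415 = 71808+79607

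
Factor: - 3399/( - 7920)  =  2^( - 4)*3^( - 1) * 5^(- 1)*103^1  =  103/240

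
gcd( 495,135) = 45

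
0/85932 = 0 = 0.00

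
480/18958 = 240/9479  =  0.03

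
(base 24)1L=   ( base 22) 21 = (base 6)113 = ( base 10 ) 45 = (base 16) 2D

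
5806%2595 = 616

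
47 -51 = -4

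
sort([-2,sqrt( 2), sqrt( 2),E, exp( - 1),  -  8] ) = [-8, - 2,exp (-1),sqrt( 2 ),  sqrt (2 ),  E]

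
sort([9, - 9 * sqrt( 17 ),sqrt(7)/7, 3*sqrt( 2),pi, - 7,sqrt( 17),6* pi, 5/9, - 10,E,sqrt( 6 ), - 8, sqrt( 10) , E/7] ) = [ - 9 * sqrt(17 ), - 10, - 8, - 7,sqrt ( 7 )/7, E/7,5/9, sqrt( 6 ),E,pi,sqrt( 10) , sqrt ( 17), 3*sqrt( 2),9,6*pi] 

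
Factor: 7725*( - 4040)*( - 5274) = 2^4*3^3 *5^3 * 101^1 * 103^1*293^1 = 164596266000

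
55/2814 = 55/2814 = 0.02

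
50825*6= 304950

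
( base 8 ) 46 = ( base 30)18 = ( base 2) 100110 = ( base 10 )38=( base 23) 1f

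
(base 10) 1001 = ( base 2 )1111101001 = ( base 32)V9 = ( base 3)1101002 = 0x3e9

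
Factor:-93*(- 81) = 3^5*31^1 = 7533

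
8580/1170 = 22/3 = 7.33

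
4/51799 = 4/51799 = 0.00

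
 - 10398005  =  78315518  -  88713523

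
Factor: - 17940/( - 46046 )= 2^1*3^1*5^1*7^( - 1 )*11^ ( - 1) = 30/77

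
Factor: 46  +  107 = 3^2*17^1 =153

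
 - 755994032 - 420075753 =-1176069785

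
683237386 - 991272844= - 308035458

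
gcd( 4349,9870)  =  1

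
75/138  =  25/46 =0.54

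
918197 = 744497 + 173700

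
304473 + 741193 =1045666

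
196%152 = 44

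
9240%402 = 396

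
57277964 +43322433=100600397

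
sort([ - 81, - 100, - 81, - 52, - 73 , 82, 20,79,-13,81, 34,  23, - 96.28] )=[ - 100, - 96.28, - 81, - 81, - 73 , - 52,-13 , 20 , 23, 34 , 79, 81,82 ]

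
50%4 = 2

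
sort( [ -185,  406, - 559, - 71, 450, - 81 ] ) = [- 559, - 185 , - 81,-71,406,  450]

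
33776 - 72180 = - 38404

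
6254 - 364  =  5890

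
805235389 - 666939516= 138295873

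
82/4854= 41/2427 = 0.02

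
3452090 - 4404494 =  -  952404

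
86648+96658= 183306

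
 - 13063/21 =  - 623+20/21=- 622.05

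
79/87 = 79/87 = 0.91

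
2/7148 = 1/3574= 0.00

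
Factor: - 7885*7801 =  - 61510885 = - 5^1 * 19^1*29^1* 83^1*269^1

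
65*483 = 31395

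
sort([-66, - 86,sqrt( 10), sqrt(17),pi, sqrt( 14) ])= [ - 86,-66, pi, sqrt( 10 ),sqrt (14 ), sqrt (17)]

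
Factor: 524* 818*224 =2^8*7^1 * 131^1*409^1 = 96013568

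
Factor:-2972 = - 2^2*743^1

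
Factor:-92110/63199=-2^1 * 5^1 * 61^1*151^1*63199^( - 1)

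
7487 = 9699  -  2212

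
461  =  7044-6583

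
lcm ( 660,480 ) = 5280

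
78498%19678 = 19464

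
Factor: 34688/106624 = 7^( - 2 )*17^( - 1 )*271^1 = 271/833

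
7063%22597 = 7063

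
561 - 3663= - 3102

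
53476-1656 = 51820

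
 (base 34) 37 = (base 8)155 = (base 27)41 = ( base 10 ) 109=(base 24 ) 4D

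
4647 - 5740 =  - 1093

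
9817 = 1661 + 8156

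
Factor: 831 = 3^1*277^1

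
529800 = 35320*15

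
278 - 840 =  - 562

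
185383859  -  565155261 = - 379771402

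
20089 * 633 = 12716337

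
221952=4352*51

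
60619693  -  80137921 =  - 19518228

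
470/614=235/307 = 0.77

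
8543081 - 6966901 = 1576180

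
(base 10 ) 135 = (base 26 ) 55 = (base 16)87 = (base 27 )50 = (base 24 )5f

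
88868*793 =70472324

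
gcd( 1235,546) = 13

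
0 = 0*577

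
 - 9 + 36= 27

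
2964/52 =57 = 57.00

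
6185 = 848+5337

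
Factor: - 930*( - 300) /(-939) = -93000/313 = - 2^3*3^1*5^3*31^1*313^( - 1) 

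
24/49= 24/49= 0.49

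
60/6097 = 60/6097  =  0.01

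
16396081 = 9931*1651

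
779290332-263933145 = 515357187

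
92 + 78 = 170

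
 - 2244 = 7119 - 9363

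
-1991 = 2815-4806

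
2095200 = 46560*45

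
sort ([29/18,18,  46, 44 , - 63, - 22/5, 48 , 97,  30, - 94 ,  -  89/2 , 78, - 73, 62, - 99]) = [-99, - 94, - 73 , - 63, - 89/2,- 22/5, 29/18, 18, 30, 44, 46,48,62, 78 , 97 ]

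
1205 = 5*241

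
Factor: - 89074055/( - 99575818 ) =2^ ( - 1)*5^1*7^1*23^1*2293^( - 1 )*21713^ ( - 1 )*110651^1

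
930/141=6 + 28/47 = 6.60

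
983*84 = 82572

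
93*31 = 2883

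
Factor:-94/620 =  - 47/310=- 2^( - 1)*5^( - 1)*31^( - 1)  *47^1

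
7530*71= 534630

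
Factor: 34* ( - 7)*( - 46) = 2^2*7^1* 17^1*23^1 = 10948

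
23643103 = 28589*827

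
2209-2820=-611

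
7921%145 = 91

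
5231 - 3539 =1692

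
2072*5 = 10360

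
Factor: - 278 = - 2^1*139^1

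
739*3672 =2713608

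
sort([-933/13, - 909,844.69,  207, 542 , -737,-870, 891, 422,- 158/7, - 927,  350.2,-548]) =[ - 927, - 909, - 870, - 737,-548, - 933/13, - 158/7,207,350.2,  422,542,  844.69, 891]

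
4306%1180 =766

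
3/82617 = 1/27539 = 0.00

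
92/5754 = 46/2877 =0.02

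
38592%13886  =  10820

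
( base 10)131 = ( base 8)203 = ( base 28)4J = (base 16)83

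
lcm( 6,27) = 54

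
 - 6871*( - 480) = 3298080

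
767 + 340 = 1107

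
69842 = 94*743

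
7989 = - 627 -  - 8616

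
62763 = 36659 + 26104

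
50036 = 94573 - 44537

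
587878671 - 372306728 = 215571943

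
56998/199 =56998/199 = 286.42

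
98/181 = 98/181 = 0.54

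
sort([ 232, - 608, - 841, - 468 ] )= [-841, - 608, - 468, 232] 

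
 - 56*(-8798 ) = 492688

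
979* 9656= 9453224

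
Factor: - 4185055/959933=  -  5^1*7^1*13^(- 1) * 41^( - 1)*109^1*1097^1*1801^( - 1)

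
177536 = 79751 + 97785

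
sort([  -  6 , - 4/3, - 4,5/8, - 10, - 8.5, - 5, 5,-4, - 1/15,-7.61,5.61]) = [ - 10,-8.5, - 7.61 , - 6, - 5, - 4,  -  4, - 4/3, - 1/15,5/8,5, 5.61 ] 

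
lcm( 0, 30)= 0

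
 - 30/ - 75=2/5=0.40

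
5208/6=868 = 868.00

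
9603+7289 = 16892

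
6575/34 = 193+13/34 = 193.38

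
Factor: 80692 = 2^2 * 20173^1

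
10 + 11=21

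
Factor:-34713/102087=  -  3^( - 1)*7^1*29^1*199^(-1 ) = - 203/597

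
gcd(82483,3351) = 1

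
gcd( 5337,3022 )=1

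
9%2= 1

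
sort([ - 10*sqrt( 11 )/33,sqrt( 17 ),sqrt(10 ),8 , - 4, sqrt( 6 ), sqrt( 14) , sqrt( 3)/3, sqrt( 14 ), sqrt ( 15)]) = [ - 4, - 10 * sqrt( 11)/33,sqrt( 3) /3, sqrt ( 6),sqrt( 10 ), sqrt( 14),sqrt( 14 ) , sqrt( 15 ),sqrt( 17 ),8]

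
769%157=141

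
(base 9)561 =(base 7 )1225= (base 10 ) 460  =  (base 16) 1CC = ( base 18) 17A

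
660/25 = 132/5  =  26.40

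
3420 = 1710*2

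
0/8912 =0=0.00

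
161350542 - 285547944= - 124197402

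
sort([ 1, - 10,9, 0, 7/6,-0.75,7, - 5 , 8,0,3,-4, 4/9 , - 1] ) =[ - 10, - 5,-4, - 1, - 0.75,0,0, 4/9, 1, 7/6,3, 7,8, 9]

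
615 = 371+244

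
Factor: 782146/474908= 2^(  -  1)*7^ ( - 2)*2423^( - 1) * 391073^1  =  391073/237454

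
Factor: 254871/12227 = 3^2 * 12227^( - 1)*28319^1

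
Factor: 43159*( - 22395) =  - 966545805 = -3^1 * 5^1*1493^1 * 43159^1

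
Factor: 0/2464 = 0^1 = 0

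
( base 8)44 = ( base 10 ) 36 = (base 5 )121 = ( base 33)13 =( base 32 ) 14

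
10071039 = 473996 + 9597043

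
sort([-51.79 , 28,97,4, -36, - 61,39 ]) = [ - 61, - 51.79, - 36, 4,28 , 39,97] 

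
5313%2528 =257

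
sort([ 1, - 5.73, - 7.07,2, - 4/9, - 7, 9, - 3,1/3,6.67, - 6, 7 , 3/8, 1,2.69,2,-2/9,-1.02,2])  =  [ - 7.07, - 7 , - 6,  -  5.73, - 3, - 1.02,  -  4/9, - 2/9,1/3,3/8,1, 1, 2,2,2,2.69, 6.67, 7,9]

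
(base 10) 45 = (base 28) 1h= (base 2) 101101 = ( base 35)1A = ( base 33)1c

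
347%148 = 51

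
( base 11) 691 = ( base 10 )826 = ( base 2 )1100111010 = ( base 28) 11E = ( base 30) rg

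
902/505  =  902/505 = 1.79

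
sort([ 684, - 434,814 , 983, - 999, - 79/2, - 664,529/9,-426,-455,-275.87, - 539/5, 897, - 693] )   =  [-999  ,-693,-664,-455, - 434, - 426,-275.87, - 539/5,-79/2,529/9, 684,814, 897,983 ] 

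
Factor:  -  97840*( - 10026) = 980943840=2^5*3^2  *5^1*557^1  *  1223^1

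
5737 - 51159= - 45422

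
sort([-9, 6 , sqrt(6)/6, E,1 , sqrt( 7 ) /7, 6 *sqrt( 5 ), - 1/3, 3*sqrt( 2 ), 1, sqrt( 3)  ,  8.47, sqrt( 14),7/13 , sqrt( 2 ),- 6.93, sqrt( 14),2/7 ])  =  [-9 ,-6.93, - 1/3,2/7 , sqrt( 7 ) /7, sqrt(6)/6 , 7/13,1, 1,sqrt( 2) , sqrt (3),E , sqrt( 14), sqrt( 14),3*sqrt(2),6, 8.47,6*sqrt( 5 ) ]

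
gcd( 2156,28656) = 4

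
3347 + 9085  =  12432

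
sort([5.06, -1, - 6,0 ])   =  [ - 6,  -  1, 0,5.06] 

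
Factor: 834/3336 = 1/4 = 2^( - 2 ) 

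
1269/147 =8 + 31/49 = 8.63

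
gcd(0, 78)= 78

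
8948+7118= 16066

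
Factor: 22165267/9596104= 2^( - 3)*7^( - 1)*19^1*79^1*349^( - 1 ) * 491^( - 1)*14767^1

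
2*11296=22592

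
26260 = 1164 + 25096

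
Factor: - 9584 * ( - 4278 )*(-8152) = - 334234869504 = -2^8 * 3^1* 23^1 *31^1*599^1*1019^1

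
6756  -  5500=1256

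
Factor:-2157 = -3^1*719^1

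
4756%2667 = 2089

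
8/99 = 8/99= 0.08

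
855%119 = 22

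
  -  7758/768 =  - 1293/128 = - 10.10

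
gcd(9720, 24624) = 648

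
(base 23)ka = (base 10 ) 470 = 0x1D6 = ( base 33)E8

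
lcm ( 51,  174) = 2958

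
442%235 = 207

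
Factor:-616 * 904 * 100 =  - 55686400 = -2^8*5^2*7^1 *11^1*113^1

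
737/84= 8 + 65/84 =8.77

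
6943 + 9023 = 15966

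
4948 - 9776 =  - 4828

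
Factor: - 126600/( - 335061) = 42200/111687=2^3*3^( - 1)*5^2 * 59^(-1)*211^1*631^( - 1 ) 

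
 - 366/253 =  - 2 + 140/253 = - 1.45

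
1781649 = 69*25821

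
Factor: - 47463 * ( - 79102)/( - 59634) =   -  3^( - 1 )*13^1*1217^1*3313^( - 1)*39551^1 = -  625736371/9939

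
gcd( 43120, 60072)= 8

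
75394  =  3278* 23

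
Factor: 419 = 419^1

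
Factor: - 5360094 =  - 2^1*3^5*41^1*269^1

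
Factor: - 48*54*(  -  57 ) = 2^5*3^5 * 19^1=147744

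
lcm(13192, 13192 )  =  13192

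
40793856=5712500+35081356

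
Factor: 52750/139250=211^1*557^ (-1)=211/557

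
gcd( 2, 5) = 1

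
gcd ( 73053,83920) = 1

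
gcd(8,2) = 2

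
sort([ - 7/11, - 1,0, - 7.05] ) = [ - 7.05, - 1, - 7/11,0]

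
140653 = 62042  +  78611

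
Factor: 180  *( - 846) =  - 152280 = -2^3 * 3^4 * 5^1*47^1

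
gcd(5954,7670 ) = 26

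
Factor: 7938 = 2^1 * 3^4 * 7^2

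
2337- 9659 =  - 7322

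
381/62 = 381/62 = 6.15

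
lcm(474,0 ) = 0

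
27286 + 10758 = 38044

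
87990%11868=4914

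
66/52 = 33/26 = 1.27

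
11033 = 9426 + 1607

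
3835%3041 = 794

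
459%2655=459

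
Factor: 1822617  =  3^2*53^1 * 3821^1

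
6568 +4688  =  11256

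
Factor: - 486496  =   - 2^5 * 23^1*661^1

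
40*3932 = 157280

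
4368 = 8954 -4586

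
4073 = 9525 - 5452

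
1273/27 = 1273/27 = 47.15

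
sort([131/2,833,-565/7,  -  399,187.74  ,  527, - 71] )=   [-399,-565/7, -71, 131/2,187.74,527, 833]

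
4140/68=1035/17= 60.88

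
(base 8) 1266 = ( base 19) 1HA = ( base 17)26E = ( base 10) 694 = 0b1010110110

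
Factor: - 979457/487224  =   - 2^( - 3)*3^( - 2)*67^( - 1 )*101^( - 1)*979457^1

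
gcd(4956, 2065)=413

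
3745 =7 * 535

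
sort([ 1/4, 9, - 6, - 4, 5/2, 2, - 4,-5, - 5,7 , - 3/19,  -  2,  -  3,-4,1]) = [-6, - 5, - 5, - 4, - 4, - 4, - 3, - 2,-3/19, 1/4,1, 2, 5/2,  7 , 9 ]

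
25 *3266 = 81650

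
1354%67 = 14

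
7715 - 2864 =4851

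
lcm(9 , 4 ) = 36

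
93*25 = 2325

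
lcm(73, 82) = 5986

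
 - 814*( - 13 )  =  10582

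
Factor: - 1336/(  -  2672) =1/2 = 2^ ( - 1)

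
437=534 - 97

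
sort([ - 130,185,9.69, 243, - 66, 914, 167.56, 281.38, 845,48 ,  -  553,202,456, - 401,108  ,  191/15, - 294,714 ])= [ -553, - 401, - 294, - 130, - 66, 9.69, 191/15,48,  108,167.56, 185,202, 243, 281.38, 456 , 714  ,  845,914]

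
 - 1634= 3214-4848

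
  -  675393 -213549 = -888942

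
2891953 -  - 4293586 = 7185539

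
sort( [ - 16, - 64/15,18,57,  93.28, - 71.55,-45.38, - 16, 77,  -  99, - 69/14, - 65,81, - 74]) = [ - 99 , - 74, - 71.55, - 65, - 45.38, - 16, - 16,- 69/14 , - 64/15,18,57,77,81, 93.28]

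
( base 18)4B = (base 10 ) 83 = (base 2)1010011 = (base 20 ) 43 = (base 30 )2N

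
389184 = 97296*4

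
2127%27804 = 2127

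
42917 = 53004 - 10087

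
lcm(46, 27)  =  1242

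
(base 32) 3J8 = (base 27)51g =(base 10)3688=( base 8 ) 7150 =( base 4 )321220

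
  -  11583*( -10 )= 115830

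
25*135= 3375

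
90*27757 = 2498130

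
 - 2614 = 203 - 2817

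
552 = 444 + 108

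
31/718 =31/718= 0.04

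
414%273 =141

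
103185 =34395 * 3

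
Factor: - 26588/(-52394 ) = 2^1 * 17^1*67^(-1)  =  34/67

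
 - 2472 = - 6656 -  - 4184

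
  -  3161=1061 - 4222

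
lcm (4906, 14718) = 14718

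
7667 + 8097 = 15764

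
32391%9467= 3990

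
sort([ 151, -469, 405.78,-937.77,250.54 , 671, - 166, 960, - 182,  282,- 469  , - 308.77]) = [ -937.77, - 469, - 469,  -  308.77, - 182, - 166, 151 , 250.54,282,  405.78,671,  960]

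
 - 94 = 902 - 996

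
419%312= 107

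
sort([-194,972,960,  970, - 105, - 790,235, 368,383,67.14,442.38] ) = [ - 790 , - 194,-105,67.14,  235 , 368,383,442.38,  960,970 , 972]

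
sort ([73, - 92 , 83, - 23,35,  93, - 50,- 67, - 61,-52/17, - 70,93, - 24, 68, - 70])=[ - 92, - 70, - 70,- 67, - 61,  -  50,- 24, - 23, - 52/17,35,68, 73,83 , 93, 93]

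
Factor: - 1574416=-2^4*19^1 * 5179^1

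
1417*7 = 9919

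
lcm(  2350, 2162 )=54050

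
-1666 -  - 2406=740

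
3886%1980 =1906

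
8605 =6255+2350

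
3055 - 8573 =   -  5518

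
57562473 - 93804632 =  - 36242159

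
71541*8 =572328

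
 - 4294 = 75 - 4369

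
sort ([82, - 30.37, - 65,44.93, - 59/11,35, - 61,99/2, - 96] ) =[ - 96, - 65, - 61, - 30.37,  -  59/11,35, 44.93, 99/2, 82] 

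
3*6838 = 20514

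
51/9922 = 51/9922 = 0.01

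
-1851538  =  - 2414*767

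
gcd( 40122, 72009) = 27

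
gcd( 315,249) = 3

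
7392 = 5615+1777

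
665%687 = 665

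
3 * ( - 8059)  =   - 24177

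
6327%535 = 442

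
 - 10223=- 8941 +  - 1282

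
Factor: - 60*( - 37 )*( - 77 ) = -170940 = - 2^2*3^1*5^1*7^1*11^1*37^1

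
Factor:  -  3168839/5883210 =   -  2^(  -  1)*3^( - 2)*5^( - 1)*19^1*131^( - 1 )* 499^( - 1)*166781^1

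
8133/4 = 2033+1/4 = 2033.25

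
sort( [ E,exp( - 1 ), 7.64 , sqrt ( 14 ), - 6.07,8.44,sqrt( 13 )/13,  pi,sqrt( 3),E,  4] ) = [-6.07,sqrt( 13)/13,exp( - 1 ), sqrt (3 ), E,E , pi, sqrt (14 ), 4,7.64,8.44]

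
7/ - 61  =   - 7/61 = -  0.11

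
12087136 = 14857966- 2770830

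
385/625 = 77/125= 0.62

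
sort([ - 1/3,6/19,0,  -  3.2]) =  [ - 3.2  , - 1/3,0,6/19]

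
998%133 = 67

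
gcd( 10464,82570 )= 2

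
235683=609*387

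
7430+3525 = 10955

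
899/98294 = 899/98294  =  0.01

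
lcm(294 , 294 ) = 294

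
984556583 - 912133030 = 72423553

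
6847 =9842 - 2995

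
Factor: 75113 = 31^1*2423^1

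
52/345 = 52/345= 0.15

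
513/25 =513/25= 20.52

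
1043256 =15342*68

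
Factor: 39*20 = 780 = 2^2*3^1*5^1*13^1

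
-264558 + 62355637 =62091079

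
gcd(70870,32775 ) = 95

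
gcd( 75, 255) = 15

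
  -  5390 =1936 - 7326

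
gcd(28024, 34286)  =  62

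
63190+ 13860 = 77050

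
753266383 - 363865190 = 389401193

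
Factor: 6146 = 2^1* 7^1*439^1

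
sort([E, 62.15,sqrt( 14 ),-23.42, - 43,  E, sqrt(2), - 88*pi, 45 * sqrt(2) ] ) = [ - 88*pi,-43, - 23.42, sqrt (2),  E, E, sqrt( 14 ),62.15,  45*sqrt(2) ] 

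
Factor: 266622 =2^1 * 3^1*37^1*1201^1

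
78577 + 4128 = 82705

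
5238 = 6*873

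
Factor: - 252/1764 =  - 1/7 = - 7^(-1)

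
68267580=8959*7620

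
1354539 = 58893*23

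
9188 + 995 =10183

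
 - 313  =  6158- 6471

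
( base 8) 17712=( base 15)2628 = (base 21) I9B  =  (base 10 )8138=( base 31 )8eg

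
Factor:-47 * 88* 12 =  - 2^5*3^1*11^1*47^1 = - 49632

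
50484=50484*1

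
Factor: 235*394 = 92590   =  2^1*5^1 * 47^1*197^1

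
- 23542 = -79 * 298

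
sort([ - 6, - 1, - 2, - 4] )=[ - 6, - 4,- 2,  -  1]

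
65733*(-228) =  - 14987124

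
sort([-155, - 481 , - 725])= [ - 725, - 481,-155 ]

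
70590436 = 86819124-16228688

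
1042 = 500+542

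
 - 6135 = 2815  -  8950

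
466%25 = 16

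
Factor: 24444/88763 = 2^2*3^2*7^1*37^ (-1 )*97^1*2399^( - 1)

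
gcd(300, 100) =100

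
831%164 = 11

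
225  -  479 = -254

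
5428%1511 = 895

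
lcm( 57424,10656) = 1033632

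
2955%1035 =885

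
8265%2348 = 1221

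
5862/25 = 5862/25=234.48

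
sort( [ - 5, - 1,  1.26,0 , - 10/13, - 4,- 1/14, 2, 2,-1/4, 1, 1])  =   [-5,  -  4, - 1,-10/13,-1/4, - 1/14, 0, 1, 1, 1.26,  2,  2 ]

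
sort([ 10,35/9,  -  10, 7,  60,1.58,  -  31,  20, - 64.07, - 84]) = [ - 84, - 64.07,-31, - 10,  1.58, 35/9, 7,10,20,60 ]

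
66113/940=66113/940 = 70.33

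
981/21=327/7=46.71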